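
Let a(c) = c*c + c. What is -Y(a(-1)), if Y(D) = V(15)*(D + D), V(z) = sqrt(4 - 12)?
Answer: 0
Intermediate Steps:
V(z) = 2*I*sqrt(2) (V(z) = sqrt(-8) = 2*I*sqrt(2))
a(c) = c + c**2 (a(c) = c**2 + c = c + c**2)
Y(D) = 4*I*D*sqrt(2) (Y(D) = (2*I*sqrt(2))*(D + D) = (2*I*sqrt(2))*(2*D) = 4*I*D*sqrt(2))
-Y(a(-1)) = -4*I*(-(1 - 1))*sqrt(2) = -4*I*(-1*0)*sqrt(2) = -4*I*0*sqrt(2) = -1*0 = 0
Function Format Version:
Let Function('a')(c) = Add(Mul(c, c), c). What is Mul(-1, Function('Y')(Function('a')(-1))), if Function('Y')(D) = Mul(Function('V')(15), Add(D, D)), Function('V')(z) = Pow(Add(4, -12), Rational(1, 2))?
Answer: 0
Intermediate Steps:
Function('V')(z) = Mul(2, I, Pow(2, Rational(1, 2))) (Function('V')(z) = Pow(-8, Rational(1, 2)) = Mul(2, I, Pow(2, Rational(1, 2))))
Function('a')(c) = Add(c, Pow(c, 2)) (Function('a')(c) = Add(Pow(c, 2), c) = Add(c, Pow(c, 2)))
Function('Y')(D) = Mul(4, I, D, Pow(2, Rational(1, 2))) (Function('Y')(D) = Mul(Mul(2, I, Pow(2, Rational(1, 2))), Add(D, D)) = Mul(Mul(2, I, Pow(2, Rational(1, 2))), Mul(2, D)) = Mul(4, I, D, Pow(2, Rational(1, 2))))
Mul(-1, Function('Y')(Function('a')(-1))) = Mul(-1, Mul(4, I, Mul(-1, Add(1, -1)), Pow(2, Rational(1, 2)))) = Mul(-1, Mul(4, I, Mul(-1, 0), Pow(2, Rational(1, 2)))) = Mul(-1, Mul(4, I, 0, Pow(2, Rational(1, 2)))) = Mul(-1, 0) = 0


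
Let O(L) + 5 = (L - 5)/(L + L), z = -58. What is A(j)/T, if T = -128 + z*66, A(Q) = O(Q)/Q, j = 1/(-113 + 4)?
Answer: 7303/989 ≈ 7.3842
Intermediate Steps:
O(L) = -5 + (-5 + L)/(2*L) (O(L) = -5 + (L - 5)/(L + L) = -5 + (-5 + L)/((2*L)) = -5 + (-5 + L)*(1/(2*L)) = -5 + (-5 + L)/(2*L))
j = -1/109 (j = 1/(-109) = -1/109 ≈ -0.0091743)
A(Q) = (-5 - 9*Q)/(2*Q**2) (A(Q) = ((-5 - 9*Q)/(2*Q))/Q = (-5 - 9*Q)/(2*Q**2))
T = -3956 (T = -128 - 58*66 = -128 - 3828 = -3956)
A(j)/T = ((-5 - 9*(-1/109))/(2*(-1/109)**2))/(-3956) = ((1/2)*11881*(-5 + 9/109))*(-1/3956) = ((1/2)*11881*(-536/109))*(-1/3956) = -29212*(-1/3956) = 7303/989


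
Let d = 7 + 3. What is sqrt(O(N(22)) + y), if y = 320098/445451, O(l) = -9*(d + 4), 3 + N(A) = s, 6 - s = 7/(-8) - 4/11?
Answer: 2*I*sqrt(6214790698582)/445451 ≈ 11.193*I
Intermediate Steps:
d = 10
s = 637/88 (s = 6 - (7/(-8) - 4/11) = 6 - (7*(-1/8) - 4*1/11) = 6 - (-7/8 - 4/11) = 6 - 1*(-109/88) = 6 + 109/88 = 637/88 ≈ 7.2386)
N(A) = 373/88 (N(A) = -3 + 637/88 = 373/88)
O(l) = -126 (O(l) = -9*(10 + 4) = -9*14 = -126)
y = 320098/445451 (y = 320098*(1/445451) = 320098/445451 ≈ 0.71859)
sqrt(O(N(22)) + y) = sqrt(-126 + 320098/445451) = sqrt(-55806728/445451) = 2*I*sqrt(6214790698582)/445451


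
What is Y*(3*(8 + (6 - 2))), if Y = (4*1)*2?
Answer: 288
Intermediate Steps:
Y = 8 (Y = 4*2 = 8)
Y*(3*(8 + (6 - 2))) = 8*(3*(8 + (6 - 2))) = 8*(3*(8 + 4)) = 8*(3*12) = 8*36 = 288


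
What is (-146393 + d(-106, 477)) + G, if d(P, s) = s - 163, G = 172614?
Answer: 26535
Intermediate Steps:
d(P, s) = -163 + s
(-146393 + d(-106, 477)) + G = (-146393 + (-163 + 477)) + 172614 = (-146393 + 314) + 172614 = -146079 + 172614 = 26535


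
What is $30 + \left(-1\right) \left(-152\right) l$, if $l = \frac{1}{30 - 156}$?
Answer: $\frac{1814}{63} \approx 28.794$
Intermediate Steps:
$l = - \frac{1}{126}$ ($l = \frac{1}{-126} = - \frac{1}{126} \approx -0.0079365$)
$30 + \left(-1\right) \left(-152\right) l = 30 + \left(-1\right) \left(-152\right) \left(- \frac{1}{126}\right) = 30 + 152 \left(- \frac{1}{126}\right) = 30 - \frac{76}{63} = \frac{1814}{63}$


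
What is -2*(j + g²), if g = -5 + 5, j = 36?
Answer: -72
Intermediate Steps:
g = 0
-2*(j + g²) = -2*(36 + 0²) = -2*(36 + 0) = -2*36 = -72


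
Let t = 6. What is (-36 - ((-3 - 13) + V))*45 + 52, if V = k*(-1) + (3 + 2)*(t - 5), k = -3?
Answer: -1208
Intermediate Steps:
V = 8 (V = -3*(-1) + (3 + 2)*(6 - 5) = 3 + 5*1 = 3 + 5 = 8)
(-36 - ((-3 - 13) + V))*45 + 52 = (-36 - ((-3 - 13) + 8))*45 + 52 = (-36 - (-16 + 8))*45 + 52 = (-36 - 1*(-8))*45 + 52 = (-36 + 8)*45 + 52 = -28*45 + 52 = -1260 + 52 = -1208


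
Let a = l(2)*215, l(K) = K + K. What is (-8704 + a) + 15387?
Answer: 7543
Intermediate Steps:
l(K) = 2*K
a = 860 (a = (2*2)*215 = 4*215 = 860)
(-8704 + a) + 15387 = (-8704 + 860) + 15387 = -7844 + 15387 = 7543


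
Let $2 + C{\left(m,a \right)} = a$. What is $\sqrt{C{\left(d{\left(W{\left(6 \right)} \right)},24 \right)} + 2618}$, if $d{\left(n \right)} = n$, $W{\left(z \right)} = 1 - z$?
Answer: $4 \sqrt{165} \approx 51.381$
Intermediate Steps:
$C{\left(m,a \right)} = -2 + a$
$\sqrt{C{\left(d{\left(W{\left(6 \right)} \right)},24 \right)} + 2618} = \sqrt{\left(-2 + 24\right) + 2618} = \sqrt{22 + 2618} = \sqrt{2640} = 4 \sqrt{165}$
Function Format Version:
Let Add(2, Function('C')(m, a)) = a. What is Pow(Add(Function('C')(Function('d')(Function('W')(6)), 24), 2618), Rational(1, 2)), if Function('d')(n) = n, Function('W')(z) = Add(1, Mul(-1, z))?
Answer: Mul(4, Pow(165, Rational(1, 2))) ≈ 51.381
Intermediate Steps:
Function('C')(m, a) = Add(-2, a)
Pow(Add(Function('C')(Function('d')(Function('W')(6)), 24), 2618), Rational(1, 2)) = Pow(Add(Add(-2, 24), 2618), Rational(1, 2)) = Pow(Add(22, 2618), Rational(1, 2)) = Pow(2640, Rational(1, 2)) = Mul(4, Pow(165, Rational(1, 2)))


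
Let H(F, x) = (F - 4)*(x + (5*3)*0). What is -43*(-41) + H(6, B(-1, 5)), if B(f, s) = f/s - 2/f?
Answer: 8833/5 ≈ 1766.6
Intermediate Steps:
B(f, s) = -2/f + f/s
H(F, x) = x*(-4 + F) (H(F, x) = (-4 + F)*(x + 15*0) = (-4 + F)*(x + 0) = (-4 + F)*x = x*(-4 + F))
-43*(-41) + H(6, B(-1, 5)) = -43*(-41) + (-2/(-1) - 1/5)*(-4 + 6) = 1763 + (-2*(-1) - 1*⅕)*2 = 1763 + (2 - ⅕)*2 = 1763 + (9/5)*2 = 1763 + 18/5 = 8833/5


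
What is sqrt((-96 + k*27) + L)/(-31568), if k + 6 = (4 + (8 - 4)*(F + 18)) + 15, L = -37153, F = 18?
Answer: -I*sqrt(33010)/31568 ≈ -0.0057554*I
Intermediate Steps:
k = 157 (k = -6 + ((4 + (8 - 4)*(18 + 18)) + 15) = -6 + ((4 + 4*36) + 15) = -6 + ((4 + 144) + 15) = -6 + (148 + 15) = -6 + 163 = 157)
sqrt((-96 + k*27) + L)/(-31568) = sqrt((-96 + 157*27) - 37153)/(-31568) = sqrt((-96 + 4239) - 37153)*(-1/31568) = sqrt(4143 - 37153)*(-1/31568) = sqrt(-33010)*(-1/31568) = (I*sqrt(33010))*(-1/31568) = -I*sqrt(33010)/31568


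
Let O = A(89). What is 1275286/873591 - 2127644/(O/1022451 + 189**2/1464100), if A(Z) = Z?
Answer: -2782405041253698490629094/32019972969731961 ≈ -8.6896e+7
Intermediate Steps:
O = 89
1275286/873591 - 2127644/(O/1022451 + 189**2/1464100) = 1275286/873591 - 2127644/(89/1022451 + 189**2/1464100) = 1275286*(1/873591) - 2127644/(89*(1/1022451) + 35721*(1/1464100)) = 1275286/873591 - 2127644/(89/1022451 + 35721/1464100) = 1275286/873591 - 2127644/36653277071/1496970509100 = 1275286/873591 - 2127644*1496970509100/36653277071 = 1275286/873591 - 3185020321863560400/36653277071 = -2782405041253698490629094/32019972969731961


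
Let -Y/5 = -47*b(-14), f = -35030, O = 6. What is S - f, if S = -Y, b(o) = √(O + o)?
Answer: 35030 - 470*I*√2 ≈ 35030.0 - 664.68*I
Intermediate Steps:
b(o) = √(6 + o)
Y = 470*I*√2 (Y = -(-235)*√(6 - 14) = -(-235)*√(-8) = -(-235)*2*I*√2 = -(-470)*I*√2 = 470*I*√2 ≈ 664.68*I)
S = -470*I*√2 ≈ -664.68*I
S - f = -470*I*√2 - 1*(-35030) = -470*I*√2 + 35030 = 35030 - 470*I*√2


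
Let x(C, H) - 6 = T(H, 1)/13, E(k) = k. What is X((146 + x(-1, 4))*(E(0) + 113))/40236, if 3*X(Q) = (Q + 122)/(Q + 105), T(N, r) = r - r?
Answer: 961/115886386 ≈ 8.2926e-6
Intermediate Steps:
T(N, r) = 0
x(C, H) = 6 (x(C, H) = 6 + 0/13 = 6 + 0*(1/13) = 6 + 0 = 6)
X(Q) = (122 + Q)/(3*(105 + Q)) (X(Q) = ((Q + 122)/(Q + 105))/3 = ((122 + Q)/(105 + Q))/3 = (122 + Q)/(3*(105 + Q)))
X((146 + x(-1, 4))*(E(0) + 113))/40236 = ((122 + (146 + 6)*(0 + 113))/(3*(105 + (146 + 6)*(0 + 113))))/40236 = ((122 + 152*113)/(3*(105 + 152*113)))*(1/40236) = ((122 + 17176)/(3*(105 + 17176)))*(1/40236) = ((1/3)*17298/17281)*(1/40236) = ((1/3)*(1/17281)*17298)*(1/40236) = (5766/17281)*(1/40236) = 961/115886386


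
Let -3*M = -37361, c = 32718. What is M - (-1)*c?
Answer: 135515/3 ≈ 45172.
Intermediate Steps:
M = 37361/3 (M = -1/3*(-37361) = 37361/3 ≈ 12454.)
M - (-1)*c = 37361/3 - (-1)*32718 = 37361/3 - 1*(-32718) = 37361/3 + 32718 = 135515/3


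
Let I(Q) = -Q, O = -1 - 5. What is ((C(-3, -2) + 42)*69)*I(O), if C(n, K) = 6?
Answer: 19872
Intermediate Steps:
O = -6
((C(-3, -2) + 42)*69)*I(O) = ((6 + 42)*69)*(-1*(-6)) = (48*69)*6 = 3312*6 = 19872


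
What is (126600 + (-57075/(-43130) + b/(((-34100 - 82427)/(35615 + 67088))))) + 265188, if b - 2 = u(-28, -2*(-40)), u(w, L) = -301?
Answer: 20740873174937/52903258 ≈ 3.9205e+5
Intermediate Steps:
b = -299 (b = 2 - 301 = -299)
(126600 + (-57075/(-43130) + b/(((-34100 - 82427)/(35615 + 67088))))) + 265188 = (126600 + (-57075/(-43130) - 299*(35615 + 67088)/(-34100 - 82427))) + 265188 = (126600 + (-57075*(-1/43130) - 299/((-116527/102703)))) + 265188 = (126600 + (11415/8626 - 299/((-116527*1/102703)))) + 265188 = (126600 + (11415/8626 - 299/(-116527/102703))) + 265188 = (126600 + (11415/8626 - 299*(-102703/116527))) + 265188 = (126600 + (11415/8626 + 30708197/116527)) + 265188 = (126600 + 14011529633/52903258) + 265188 = 6711563992433/52903258 + 265188 = 20740873174937/52903258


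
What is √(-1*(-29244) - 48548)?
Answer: 2*I*√4826 ≈ 138.94*I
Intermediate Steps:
√(-1*(-29244) - 48548) = √(29244 - 48548) = √(-19304) = 2*I*√4826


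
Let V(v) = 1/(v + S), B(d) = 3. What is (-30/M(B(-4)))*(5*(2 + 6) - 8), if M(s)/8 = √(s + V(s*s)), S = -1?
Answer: -48*√2 ≈ -67.882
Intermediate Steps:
V(v) = 1/(-1 + v) (V(v) = 1/(v - 1) = 1/(-1 + v))
M(s) = 8*√(s + 1/(-1 + s²)) (M(s) = 8*√(s + 1/(-1 + s*s)) = 8*√(s + 1/(-1 + s²)))
(-30/M(B(-4)))*(5*(2 + 6) - 8) = (-30*√(-1 + 3²)/(8*√(1 + 3³ - 1*3)))*(5*(2 + 6) - 8) = (-30*√(-1 + 9)/(8*√(1 + 27 - 3)))*(5*8 - 8) = (-30*√2/20)*(40 - 8) = -30*√2/20*32 = -3*√2/2*32 = -48*√2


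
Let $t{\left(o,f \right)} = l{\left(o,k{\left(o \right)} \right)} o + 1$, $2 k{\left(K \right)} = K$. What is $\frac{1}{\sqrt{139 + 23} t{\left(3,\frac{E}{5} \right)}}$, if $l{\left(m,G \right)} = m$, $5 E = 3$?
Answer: $\frac{\sqrt{2}}{180} \approx 0.0078567$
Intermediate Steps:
$E = \frac{3}{5}$ ($E = \frac{1}{5} \cdot 3 = \frac{3}{5} \approx 0.6$)
$k{\left(K \right)} = \frac{K}{2}$
$t{\left(o,f \right)} = 1 + o^{2}$ ($t{\left(o,f \right)} = o o + 1 = o^{2} + 1 = 1 + o^{2}$)
$\frac{1}{\sqrt{139 + 23} t{\left(3,\frac{E}{5} \right)}} = \frac{1}{\sqrt{139 + 23} \left(1 + 3^{2}\right)} = \frac{1}{\sqrt{162} \left(1 + 9\right)} = \frac{1}{9 \sqrt{2} \cdot 10} = \frac{1}{90 \sqrt{2}} = \frac{\sqrt{2}}{180}$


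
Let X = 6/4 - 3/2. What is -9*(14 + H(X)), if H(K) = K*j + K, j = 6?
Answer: -126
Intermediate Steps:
X = 0 (X = 6*(¼) - 3*½ = 3/2 - 3/2 = 0)
H(K) = 7*K (H(K) = K*6 + K = 6*K + K = 7*K)
-9*(14 + H(X)) = -9*(14 + 7*0) = -9*(14 + 0) = -9*14 = -126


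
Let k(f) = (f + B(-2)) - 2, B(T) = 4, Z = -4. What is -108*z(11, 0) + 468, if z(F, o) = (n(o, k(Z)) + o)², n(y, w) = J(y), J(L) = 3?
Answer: -504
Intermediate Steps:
k(f) = 2 + f (k(f) = (f + 4) - 2 = (4 + f) - 2 = 2 + f)
n(y, w) = 3
z(F, o) = (3 + o)²
-108*z(11, 0) + 468 = -108*(3 + 0)² + 468 = -108*3² + 468 = -108*9 + 468 = -972 + 468 = -504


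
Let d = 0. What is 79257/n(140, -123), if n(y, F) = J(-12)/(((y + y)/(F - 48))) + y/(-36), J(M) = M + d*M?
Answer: 49931910/2167 ≈ 23042.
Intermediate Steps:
J(M) = M (J(M) = M + 0*M = M + 0 = M)
n(y, F) = -y/36 - 6*(-48 + F)/y (n(y, F) = -12*(F - 48)/(y + y) + y/(-36) = -12*(-48 + F)/(2*y) + y*(-1/36) = -12*(-48 + F)/(2*y) - y/36 = -6*(-48 + F)/y - y/36 = -y/36 - 6*(-48 + F)/y)
79257/n(140, -123) = 79257/(((1/36)*(10368 - 1*140**2 - 216*(-123))/140)) = 79257/(((1/36)*(1/140)*(10368 - 1*19600 + 26568))) = 79257/(((1/36)*(1/140)*(10368 - 19600 + 26568))) = 79257/(((1/36)*(1/140)*17336)) = 79257/(2167/630) = 79257*(630/2167) = 49931910/2167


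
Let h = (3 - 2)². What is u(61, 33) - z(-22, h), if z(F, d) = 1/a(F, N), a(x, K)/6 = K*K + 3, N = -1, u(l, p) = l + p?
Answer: 2255/24 ≈ 93.958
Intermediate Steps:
h = 1 (h = 1² = 1)
a(x, K) = 18 + 6*K² (a(x, K) = 6*(K*K + 3) = 6*(K² + 3) = 6*(3 + K²) = 18 + 6*K²)
z(F, d) = 1/24 (z(F, d) = 1/(18 + 6*(-1)²) = 1/(18 + 6*1) = 1/(18 + 6) = 1/24)
u(61, 33) - z(-22, h) = (61 + 33) - 1*1/24 = 94 - 1/24 = 2255/24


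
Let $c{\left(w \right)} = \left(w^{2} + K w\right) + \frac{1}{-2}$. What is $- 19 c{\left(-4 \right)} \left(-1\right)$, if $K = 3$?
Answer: $\frac{133}{2} \approx 66.5$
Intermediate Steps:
$c{\left(w \right)} = - \frac{1}{2} + w^{2} + 3 w$ ($c{\left(w \right)} = \left(w^{2} + 3 w\right) + \frac{1}{-2} = \left(w^{2} + 3 w\right) - \frac{1}{2} = - \frac{1}{2} + w^{2} + 3 w$)
$- 19 c{\left(-4 \right)} \left(-1\right) = - 19 \left(- \frac{1}{2} + \left(-4\right)^{2} + 3 \left(-4\right)\right) \left(-1\right) = - 19 \left(- \frac{1}{2} + 16 - 12\right) \left(-1\right) = \left(-19\right) \frac{7}{2} \left(-1\right) = \left(- \frac{133}{2}\right) \left(-1\right) = \frac{133}{2}$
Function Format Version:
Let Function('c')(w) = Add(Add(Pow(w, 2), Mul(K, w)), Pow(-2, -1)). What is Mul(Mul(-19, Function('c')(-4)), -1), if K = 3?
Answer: Rational(133, 2) ≈ 66.500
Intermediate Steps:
Function('c')(w) = Add(Rational(-1, 2), Pow(w, 2), Mul(3, w)) (Function('c')(w) = Add(Add(Pow(w, 2), Mul(3, w)), Pow(-2, -1)) = Add(Add(Pow(w, 2), Mul(3, w)), Rational(-1, 2)) = Add(Rational(-1, 2), Pow(w, 2), Mul(3, w)))
Mul(Mul(-19, Function('c')(-4)), -1) = Mul(Mul(-19, Add(Rational(-1, 2), Pow(-4, 2), Mul(3, -4))), -1) = Mul(Mul(-19, Add(Rational(-1, 2), 16, -12)), -1) = Mul(Mul(-19, Rational(7, 2)), -1) = Mul(Rational(-133, 2), -1) = Rational(133, 2)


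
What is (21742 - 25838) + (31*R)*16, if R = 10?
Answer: 864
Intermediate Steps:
(21742 - 25838) + (31*R)*16 = (21742 - 25838) + (31*10)*16 = -4096 + 310*16 = -4096 + 4960 = 864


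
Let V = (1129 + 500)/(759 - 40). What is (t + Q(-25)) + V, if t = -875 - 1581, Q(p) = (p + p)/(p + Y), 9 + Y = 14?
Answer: -3524875/1438 ≈ -2451.2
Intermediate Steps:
Y = 5 (Y = -9 + 14 = 5)
V = 1629/719 ≈ 2.2656
Q(p) = 2*p/(5 + p) (Q(p) = (p + p)/(p + 5) = (2*p)/(5 + p) = 2*p/(5 + p))
t = -2456
(t + Q(-25)) + V = (-2456 + 2*(-25)/(5 - 25)) + 1629/719 = (-2456 + 2*(-25)/(-20)) + 1629/719 = (-2456 + 2*(-25)*(-1/20)) + 1629/719 = (-2456 + 5/2) + 1629/719 = -4907/2 + 1629/719 = -3524875/1438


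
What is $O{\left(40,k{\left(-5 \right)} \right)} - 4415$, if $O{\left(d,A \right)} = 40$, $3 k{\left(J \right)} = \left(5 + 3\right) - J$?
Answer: $-4375$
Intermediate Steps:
$k{\left(J \right)} = \frac{8}{3} - \frac{J}{3}$ ($k{\left(J \right)} = \frac{\left(5 + 3\right) - J}{3} = \frac{8 - J}{3} = \frac{8}{3} - \frac{J}{3}$)
$O{\left(40,k{\left(-5 \right)} \right)} - 4415 = 40 - 4415 = -4375$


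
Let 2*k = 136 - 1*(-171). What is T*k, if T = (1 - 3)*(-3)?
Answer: 921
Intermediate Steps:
k = 307/2 (k = (136 - 1*(-171))/2 = (136 + 171)/2 = (1/2)*307 = 307/2 ≈ 153.50)
T = 6 (T = -2*(-3) = 6)
T*k = 6*(307/2) = 921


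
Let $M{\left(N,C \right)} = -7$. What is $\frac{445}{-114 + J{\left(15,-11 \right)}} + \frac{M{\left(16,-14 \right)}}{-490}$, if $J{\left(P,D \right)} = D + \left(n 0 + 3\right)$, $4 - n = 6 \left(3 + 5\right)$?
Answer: $- \frac{7757}{2135} \approx -3.6333$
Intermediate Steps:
$n = -44$ ($n = 4 - 6 \left(3 + 5\right) = 4 - 6 \cdot 8 = 4 - 48 = -44$)
$J{\left(P,D \right)} = 3 + D$ ($J{\left(P,D \right)} = D + \left(\left(-44\right) 0 + 3\right) = D + \left(0 + 3\right) = D + 3 = 3 + D$)
$\frac{445}{-114 + J{\left(15,-11 \right)}} + \frac{M{\left(16,-14 \right)}}{-490} = \frac{445}{-114 + \left(3 - 11\right)} - \frac{7}{-490} = \frac{445}{-114 - 8} - - \frac{1}{70} = \frac{445}{-122} + \frac{1}{70} = 445 \left(- \frac{1}{122}\right) + \frac{1}{70} = - \frac{445}{122} + \frac{1}{70} = - \frac{7757}{2135}$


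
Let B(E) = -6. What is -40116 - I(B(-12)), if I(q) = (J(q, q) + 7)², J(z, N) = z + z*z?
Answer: -41485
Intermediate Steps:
J(z, N) = z + z²
I(q) = (7 + q*(1 + q))² (I(q) = (q*(1 + q) + 7)² = (7 + q*(1 + q))²)
-40116 - I(B(-12)) = -40116 - (7 - 6*(1 - 6))² = -40116 - (7 - 6*(-5))² = -40116 - (7 + 30)² = -40116 - 1*37² = -40116 - 1*1369 = -40116 - 1369 = -41485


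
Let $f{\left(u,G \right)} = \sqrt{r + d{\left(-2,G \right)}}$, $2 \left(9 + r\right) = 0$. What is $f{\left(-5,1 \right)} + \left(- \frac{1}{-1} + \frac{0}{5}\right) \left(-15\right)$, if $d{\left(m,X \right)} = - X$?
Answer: $-15 + i \sqrt{10} \approx -15.0 + 3.1623 i$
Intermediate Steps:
$r = -9$ ($r = -9 + \frac{1}{2} \cdot 0 = -9 + 0 = -9$)
$f{\left(u,G \right)} = \sqrt{-9 - G}$
$f{\left(-5,1 \right)} + \left(- \frac{1}{-1} + \frac{0}{5}\right) \left(-15\right) = \sqrt{-9 - 1} + \left(- \frac{1}{-1} + \frac{0}{5}\right) \left(-15\right) = \sqrt{-9 - 1} + \left(\left(-1\right) \left(-1\right) + 0 \cdot \frac{1}{5}\right) \left(-15\right) = \sqrt{-10} + \left(1 + 0\right) \left(-15\right) = i \sqrt{10} + 1 \left(-15\right) = i \sqrt{10} - 15 = -15 + i \sqrt{10}$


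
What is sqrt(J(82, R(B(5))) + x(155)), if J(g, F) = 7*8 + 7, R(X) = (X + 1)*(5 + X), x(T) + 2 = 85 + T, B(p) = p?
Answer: sqrt(301) ≈ 17.349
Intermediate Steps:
x(T) = 83 + T (x(T) = -2 + (85 + T) = 83 + T)
R(X) = (1 + X)*(5 + X)
J(g, F) = 63 (J(g, F) = 56 + 7 = 63)
sqrt(J(82, R(B(5))) + x(155)) = sqrt(63 + (83 + 155)) = sqrt(63 + 238) = sqrt(301)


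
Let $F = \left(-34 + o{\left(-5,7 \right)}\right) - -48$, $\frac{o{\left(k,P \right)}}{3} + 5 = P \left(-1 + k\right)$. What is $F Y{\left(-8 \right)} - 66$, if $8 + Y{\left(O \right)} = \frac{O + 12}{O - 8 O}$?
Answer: $\frac{13173}{14} \approx 940.93$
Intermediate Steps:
$Y{\left(O \right)} = -8 - \frac{12 + O}{7 O}$ ($Y{\left(O \right)} = -8 + \frac{O + 12}{O - 8 O} = -8 + \frac{12 + O}{\left(-7\right) O} = -8 + \left(12 + O\right) \left(- \frac{1}{7 O}\right) = -8 - \frac{12 + O}{7 O}$)
$o{\left(k,P \right)} = -15 + 3 P \left(-1 + k\right)$
$F = -127$ ($F = \left(-34 - \left(36 + 105\right)\right) - -48 = \left(-34 - 141\right) + 48 = -175 + 48 = -127$)
$F Y{\left(-8 \right)} - 66 = - 127 \frac{3 \left(-4 - -152\right)}{7 \left(-8\right)} - 66 = - 127 \cdot \frac{3}{7} \left(- \frac{1}{8}\right) \left(-4 + 152\right) - 66 = - 127 \cdot \frac{3}{7} \left(- \frac{1}{8}\right) 148 - 66 = \left(-127\right) \left(- \frac{111}{14}\right) - 66 = \frac{14097}{14} - 66 = \frac{13173}{14}$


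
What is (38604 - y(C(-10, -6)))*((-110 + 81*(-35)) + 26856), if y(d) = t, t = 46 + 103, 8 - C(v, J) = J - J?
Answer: 919497505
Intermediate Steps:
C(v, J) = 8 (C(v, J) = 8 - (J - J) = 8 - 1*0 = 8 + 0 = 8)
t = 149
y(d) = 149
(38604 - y(C(-10, -6)))*((-110 + 81*(-35)) + 26856) = (38604 - 1*149)*((-110 + 81*(-35)) + 26856) = (38604 - 149)*((-110 - 2835) + 26856) = 38455*(-2945 + 26856) = 38455*23911 = 919497505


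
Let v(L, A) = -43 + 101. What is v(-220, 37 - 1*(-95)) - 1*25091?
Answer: -25033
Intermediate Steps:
v(L, A) = 58
v(-220, 37 - 1*(-95)) - 1*25091 = 58 - 1*25091 = 58 - 25091 = -25033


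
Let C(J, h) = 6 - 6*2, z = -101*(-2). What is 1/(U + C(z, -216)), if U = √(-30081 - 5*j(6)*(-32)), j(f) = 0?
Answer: -2/10039 - I*√30081/30117 ≈ -0.00019922 - 0.0057588*I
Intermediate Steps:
z = 202
C(J, h) = -6 (C(J, h) = 6 - 12 = -6)
U = I*√30081 (U = √(-30081 - 5*0*(-32)) = √(-30081 + 0*(-32)) = √(-30081 + 0) = √(-30081) = I*√30081 ≈ 173.44*I)
1/(U + C(z, -216)) = 1/(I*√30081 - 6) = 1/(-6 + I*√30081)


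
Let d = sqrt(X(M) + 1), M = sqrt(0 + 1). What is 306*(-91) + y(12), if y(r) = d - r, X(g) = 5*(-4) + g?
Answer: -27858 + 3*I*sqrt(2) ≈ -27858.0 + 4.2426*I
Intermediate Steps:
M = 1 (M = sqrt(1) = 1)
X(g) = -20 + g
d = 3*I*sqrt(2) (d = sqrt((-20 + 1) + 1) = sqrt(-19 + 1) = sqrt(-18) = 3*I*sqrt(2) ≈ 4.2426*I)
y(r) = -r + 3*I*sqrt(2) (y(r) = 3*I*sqrt(2) - r = -r + 3*I*sqrt(2))
306*(-91) + y(12) = 306*(-91) + (-1*12 + 3*I*sqrt(2)) = -27846 + (-12 + 3*I*sqrt(2)) = -27858 + 3*I*sqrt(2)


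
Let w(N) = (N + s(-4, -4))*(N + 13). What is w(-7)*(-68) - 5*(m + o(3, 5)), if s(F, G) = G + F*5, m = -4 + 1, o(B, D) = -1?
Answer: 12668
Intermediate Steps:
m = -3
s(F, G) = G + 5*F
w(N) = (-24 + N)*(13 + N) (w(N) = (N + (-4 + 5*(-4)))*(N + 13) = (N + (-4 - 20))*(13 + N) = (N - 24)*(13 + N) = (-24 + N)*(13 + N))
w(-7)*(-68) - 5*(m + o(3, 5)) = (-312 + (-7)² - 11*(-7))*(-68) - 5*(-3 - 1) = (-312 + 49 + 77)*(-68) - 5*(-4) = -186*(-68) + 20 = 12648 + 20 = 12668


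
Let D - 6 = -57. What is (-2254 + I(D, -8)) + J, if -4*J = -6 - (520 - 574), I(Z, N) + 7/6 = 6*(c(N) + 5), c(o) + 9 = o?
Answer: -14035/6 ≈ -2339.2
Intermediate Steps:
D = -51 (D = 6 - 57 = -51)
c(o) = -9 + o
I(Z, N) = -151/6 + 6*N (I(Z, N) = -7/6 + 6*((-9 + N) + 5) = -7/6 + 6*(-4 + N) = -7/6 + (-24 + 6*N) = -151/6 + 6*N)
J = -12 (J = -(-6 - (520 - 574))/4 = -(-6 - 1*(-54))/4 = -(-6 + 54)/4 = -¼*48 = -12)
(-2254 + I(D, -8)) + J = (-2254 + (-151/6 + 6*(-8))) - 12 = (-2254 + (-151/6 - 48)) - 12 = (-2254 - 439/6) - 12 = -13963/6 - 12 = -14035/6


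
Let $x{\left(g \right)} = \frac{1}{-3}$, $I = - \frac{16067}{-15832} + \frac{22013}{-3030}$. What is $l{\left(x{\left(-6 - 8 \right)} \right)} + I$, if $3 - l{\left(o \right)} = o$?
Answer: $- \frac{23320601}{7995160} \approx -2.9168$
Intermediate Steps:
$I = - \frac{149913403}{23985480}$ ($I = \left(-16067\right) \left(- \frac{1}{15832}\right) + 22013 \left(- \frac{1}{3030}\right) = \frac{16067}{15832} - \frac{22013}{3030} = - \frac{149913403}{23985480} \approx -6.2502$)
$x{\left(g \right)} = - \frac{1}{3}$
$l{\left(o \right)} = 3 - o$
$l{\left(x{\left(-6 - 8 \right)} \right)} + I = \left(3 - - \frac{1}{3}\right) - \frac{149913403}{23985480} = \left(3 + \frac{1}{3}\right) - \frac{149913403}{23985480} = \frac{10}{3} - \frac{149913403}{23985480} = - \frac{23320601}{7995160}$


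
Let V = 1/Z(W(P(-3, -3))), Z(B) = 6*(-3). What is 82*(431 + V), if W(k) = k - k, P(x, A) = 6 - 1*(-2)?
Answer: 318037/9 ≈ 35337.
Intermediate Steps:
P(x, A) = 8 (P(x, A) = 6 + 2 = 8)
W(k) = 0
Z(B) = -18
V = -1/18 (V = 1/(-18) = -1/18 ≈ -0.055556)
82*(431 + V) = 82*(431 - 1/18) = 82*(7757/18) = 318037/9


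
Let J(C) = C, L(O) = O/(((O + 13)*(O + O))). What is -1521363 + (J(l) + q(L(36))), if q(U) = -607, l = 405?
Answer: -1521565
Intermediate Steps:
L(O) = 1/(2*(13 + O)) (L(O) = O/(((13 + O)*(2*O))) = O/((2*O*(13 + O))) = O*(1/(2*O*(13 + O))) = 1/(2*(13 + O)))
-1521363 + (J(l) + q(L(36))) = -1521363 + (405 - 607) = -1521363 - 202 = -1521565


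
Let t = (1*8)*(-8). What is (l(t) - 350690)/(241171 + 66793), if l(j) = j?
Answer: -175377/153982 ≈ -1.1389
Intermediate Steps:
t = -64 (t = 8*(-8) = -64)
(l(t) - 350690)/(241171 + 66793) = (-64 - 350690)/(241171 + 66793) = -350754/307964 = -350754*1/307964 = -175377/153982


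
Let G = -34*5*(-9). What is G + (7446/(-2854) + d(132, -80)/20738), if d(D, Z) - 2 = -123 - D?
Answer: 45199914175/29593126 ≈ 1527.4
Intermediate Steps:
G = 1530 (G = -170*(-9) = 1530)
d(D, Z) = -121 - D (d(D, Z) = 2 + (-123 - D) = -121 - D)
G + (7446/(-2854) + d(132, -80)/20738) = 1530 + (7446/(-2854) + (-121 - 1*132)/20738) = 1530 + (7446*(-1/2854) + (-121 - 132)*(1/20738)) = 1530 + (-3723/1427 - 253*1/20738) = 1530 + (-3723/1427 - 253/20738) = 1530 - 77568605/29593126 = 45199914175/29593126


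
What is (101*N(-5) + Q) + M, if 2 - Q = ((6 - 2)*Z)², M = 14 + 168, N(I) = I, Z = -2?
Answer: -385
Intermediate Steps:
M = 182
Q = -62 (Q = 2 - ((6 - 2)*(-2))² = 2 - (4*(-2))² = 2 - 1*(-8)² = 2 - 1*64 = 2 - 64 = -62)
(101*N(-5) + Q) + M = (101*(-5) - 62) + 182 = (-505 - 62) + 182 = -567 + 182 = -385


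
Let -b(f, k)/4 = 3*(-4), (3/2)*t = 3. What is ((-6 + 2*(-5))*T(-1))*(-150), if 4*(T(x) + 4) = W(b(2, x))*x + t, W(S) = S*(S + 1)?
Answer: -1419600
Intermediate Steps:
t = 2 (t = (⅔)*3 = 2)
b(f, k) = 48 (b(f, k) = -12*(-4) = -4*(-12) = 48)
W(S) = S*(1 + S)
T(x) = -7/2 + 588*x (T(x) = -4 + ((48*(1 + 48))*x + 2)/4 = -4 + ((48*49)*x + 2)/4 = -4 + (2352*x + 2)/4 = -4 + (2 + 2352*x)/4 = -4 + (½ + 588*x) = -7/2 + 588*x)
((-6 + 2*(-5))*T(-1))*(-150) = ((-6 + 2*(-5))*(-7/2 + 588*(-1)))*(-150) = ((-6 - 10)*(-7/2 - 588))*(-150) = -16*(-1183/2)*(-150) = 9464*(-150) = -1419600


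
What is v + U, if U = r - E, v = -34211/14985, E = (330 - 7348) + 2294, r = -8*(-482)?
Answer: 128537089/14985 ≈ 8577.7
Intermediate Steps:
r = 3856
E = -4724 (E = -7018 + 2294 = -4724)
v = -34211/14985 (v = -34211*1/14985 = -34211/14985 ≈ -2.2830)
U = 8580 (U = 3856 - 1*(-4724) = 3856 + 4724 = 8580)
v + U = -34211/14985 + 8580 = 128537089/14985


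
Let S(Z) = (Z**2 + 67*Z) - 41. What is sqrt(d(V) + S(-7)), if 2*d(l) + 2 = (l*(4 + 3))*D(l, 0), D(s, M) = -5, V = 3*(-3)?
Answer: I*sqrt(1218)/2 ≈ 17.45*I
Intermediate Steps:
V = -9
S(Z) = -41 + Z**2 + 67*Z
d(l) = -1 - 35*l/2 (d(l) = -1 + ((l*(4 + 3))*(-5))/2 = -1 + ((l*7)*(-5))/2 = -1 + ((7*l)*(-5))/2 = -1 + (-35*l)/2 = -1 - 35*l/2)
sqrt(d(V) + S(-7)) = sqrt((-1 - 35/2*(-9)) + (-41 + (-7)**2 + 67*(-7))) = sqrt((-1 + 315/2) + (-41 + 49 - 469)) = sqrt(313/2 - 461) = sqrt(-609/2) = I*sqrt(1218)/2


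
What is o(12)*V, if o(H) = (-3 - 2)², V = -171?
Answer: -4275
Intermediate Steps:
o(H) = 25 (o(H) = (-5)² = 25)
o(12)*V = 25*(-171) = -4275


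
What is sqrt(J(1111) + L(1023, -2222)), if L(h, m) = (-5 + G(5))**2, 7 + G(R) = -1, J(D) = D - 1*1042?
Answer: sqrt(238) ≈ 15.427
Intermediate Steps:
J(D) = -1042 + D (J(D) = D - 1042 = -1042 + D)
G(R) = -8 (G(R) = -7 - 1 = -8)
L(h, m) = 169 (L(h, m) = (-5 - 8)**2 = (-13)**2 = 169)
sqrt(J(1111) + L(1023, -2222)) = sqrt((-1042 + 1111) + 169) = sqrt(69 + 169) = sqrt(238)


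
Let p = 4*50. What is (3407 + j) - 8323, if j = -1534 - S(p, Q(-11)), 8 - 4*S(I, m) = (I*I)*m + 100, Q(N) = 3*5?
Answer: 143573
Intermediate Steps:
p = 200
Q(N) = 15
S(I, m) = -23 - m*I²/4 (S(I, m) = 2 - ((I*I)*m + 100)/4 = 2 - (I²*m + 100)/4 = 2 - (m*I² + 100)/4 = 2 - (100 + m*I²)/4 = 2 + (-25 - m*I²/4) = -23 - m*I²/4)
j = 148489 (j = -1534 - (-23 - ¼*15*200²) = -1534 - (-23 - ¼*15*40000) = -1534 - (-23 - 150000) = -1534 - 1*(-150023) = -1534 + 150023 = 148489)
(3407 + j) - 8323 = (3407 + 148489) - 8323 = 151896 - 8323 = 143573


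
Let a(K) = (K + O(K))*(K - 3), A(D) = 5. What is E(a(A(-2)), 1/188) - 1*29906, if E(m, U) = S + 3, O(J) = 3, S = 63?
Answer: -29840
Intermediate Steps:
a(K) = (-3 + K)*(3 + K) (a(K) = (K + 3)*(K - 3) = (3 + K)*(-3 + K) = (-3 + K)*(3 + K))
E(m, U) = 66 (E(m, U) = 63 + 3 = 66)
E(a(A(-2)), 1/188) - 1*29906 = 66 - 1*29906 = 66 - 29906 = -29840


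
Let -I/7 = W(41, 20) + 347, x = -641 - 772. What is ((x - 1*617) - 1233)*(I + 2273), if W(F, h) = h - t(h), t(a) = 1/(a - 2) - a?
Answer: 25585183/18 ≈ 1.4214e+6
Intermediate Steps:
x = -1413
t(a) = 1/(-2 + a) - a
W(F, h) = h - (1 - h**2 + 2*h)/(-2 + h)
I = -48755/18 (I = -7*((-1 - 4*20 + 2*20**2)/(-2 + 20) + 347) = -7*((-1 - 80 + 2*400)/18 + 347) = -7*((-1 - 80 + 800)/18 + 347) = -7*((1/18)*719 + 347) = -7*(719/18 + 347) = -7*6965/18 = -48755/18 ≈ -2708.6)
((x - 1*617) - 1233)*(I + 2273) = ((-1413 - 1*617) - 1233)*(-48755/18 + 2273) = ((-1413 - 617) - 1233)*(-7841/18) = (-2030 - 1233)*(-7841/18) = -3263*(-7841/18) = 25585183/18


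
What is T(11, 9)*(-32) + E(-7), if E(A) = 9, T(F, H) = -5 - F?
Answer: 521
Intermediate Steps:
T(11, 9)*(-32) + E(-7) = (-5 - 1*11)*(-32) + 9 = (-5 - 11)*(-32) + 9 = -16*(-32) + 9 = 512 + 9 = 521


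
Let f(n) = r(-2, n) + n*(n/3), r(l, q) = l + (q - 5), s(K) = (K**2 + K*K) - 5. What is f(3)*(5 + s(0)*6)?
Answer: 25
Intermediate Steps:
s(K) = -5 + 2*K**2 (s(K) = (K**2 + K**2) - 5 = 2*K**2 - 5 = -5 + 2*K**2)
r(l, q) = -5 + l + q (r(l, q) = l + (-5 + q) = -5 + l + q)
f(n) = -7 + n + n**2/3 (f(n) = (-5 - 2 + n) + n*(n/3) = (-7 + n) + n*(n*(1/3)) = (-7 + n) + n*(n/3) = (-7 + n) + n**2/3 = -7 + n + n**2/3)
f(3)*(5 + s(0)*6) = (-7 + 3 + (1/3)*3**2)*(5 + (-5 + 2*0**2)*6) = (-7 + 3 + (1/3)*9)*(5 + (-5 + 2*0)*6) = (-7 + 3 + 3)*(5 + (-5 + 0)*6) = -(5 - 5*6) = -(5 - 30) = -1*(-25) = 25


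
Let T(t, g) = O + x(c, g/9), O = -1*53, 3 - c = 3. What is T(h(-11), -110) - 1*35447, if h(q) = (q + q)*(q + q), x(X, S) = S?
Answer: -319610/9 ≈ -35512.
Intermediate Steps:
c = 0 (c = 3 - 1*3 = 3 - 3 = 0)
O = -53
h(q) = 4*q² (h(q) = (2*q)*(2*q) = 4*q²)
T(t, g) = -53 + g/9
T(h(-11), -110) - 1*35447 = (-53 + (⅑)*(-110)) - 1*35447 = (-53 - 110/9) - 35447 = -587/9 - 35447 = -319610/9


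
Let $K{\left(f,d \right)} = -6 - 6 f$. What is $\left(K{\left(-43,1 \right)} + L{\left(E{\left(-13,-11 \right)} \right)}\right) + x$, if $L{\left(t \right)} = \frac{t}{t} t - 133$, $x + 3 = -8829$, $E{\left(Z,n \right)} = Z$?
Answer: $-8726$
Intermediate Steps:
$x = -8832$ ($x = -3 - 8829 = -8832$)
$L{\left(t \right)} = -133 + t$ ($L{\left(t \right)} = 1 t - 133 = t - 133 = -133 + t$)
$\left(K{\left(-43,1 \right)} + L{\left(E{\left(-13,-11 \right)} \right)}\right) + x = \left(\left(-6 - -258\right) - 146\right) - 8832 = \left(\left(-6 + 258\right) - 146\right) - 8832 = \left(252 - 146\right) - 8832 = 106 - 8832 = -8726$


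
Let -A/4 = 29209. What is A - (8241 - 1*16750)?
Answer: -108327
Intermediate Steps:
A = -116836 (A = -4*29209 = -116836)
A - (8241 - 1*16750) = -116836 - (8241 - 1*16750) = -116836 - (8241 - 16750) = -116836 - 1*(-8509) = -116836 + 8509 = -108327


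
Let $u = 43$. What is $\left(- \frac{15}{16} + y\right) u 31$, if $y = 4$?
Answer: $\frac{65317}{16} \approx 4082.3$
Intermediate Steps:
$\left(- \frac{15}{16} + y\right) u 31 = \left(- \frac{15}{16} + 4\right) 43 \cdot 31 = \frac{49}{16} \cdot 43 \cdot 31 = \frac{2107}{16} \cdot 31 = \frac{65317}{16}$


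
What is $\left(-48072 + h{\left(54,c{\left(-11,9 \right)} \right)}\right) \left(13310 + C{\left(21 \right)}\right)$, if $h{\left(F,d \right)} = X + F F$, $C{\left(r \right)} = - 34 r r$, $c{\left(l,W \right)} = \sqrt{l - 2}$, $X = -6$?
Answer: $76052808$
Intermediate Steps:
$c{\left(l,W \right)} = \sqrt{-2 + l}$
$C{\left(r \right)} = - 34 r^{2}$
$h{\left(F,d \right)} = -6 + F^{2}$ ($h{\left(F,d \right)} = -6 + F F = -6 + F^{2}$)
$\left(-48072 + h{\left(54,c{\left(-11,9 \right)} \right)}\right) \left(13310 + C{\left(21 \right)}\right) = \left(-48072 - \left(6 - 54^{2}\right)\right) \left(13310 - 34 \cdot 21^{2}\right) = \left(-48072 + \left(-6 + 2916\right)\right) \left(13310 - 14994\right) = \left(-48072 + 2910\right) \left(13310 - 14994\right) = \left(-45162\right) \left(-1684\right) = 76052808$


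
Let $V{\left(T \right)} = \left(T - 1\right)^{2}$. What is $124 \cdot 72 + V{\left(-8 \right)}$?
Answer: $9009$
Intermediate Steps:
$V{\left(T \right)} = \left(-1 + T\right)^{2}$
$124 \cdot 72 + V{\left(-8 \right)} = 124 \cdot 72 + \left(-1 - 8\right)^{2} = 8928 + \left(-9\right)^{2} = 8928 + 81 = 9009$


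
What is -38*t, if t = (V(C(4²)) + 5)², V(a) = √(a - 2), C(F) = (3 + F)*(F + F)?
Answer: -23978 - 380*√606 ≈ -33333.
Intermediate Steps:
C(F) = 2*F*(3 + F) (C(F) = (3 + F)*(2*F) = 2*F*(3 + F))
V(a) = √(-2 + a)
t = (5 + √606)² (t = (√(-2 + 2*4²*(3 + 4²)) + 5)² = (√(-2 + 2*16*(3 + 16)) + 5)² = (√(-2 + 2*16*19) + 5)² = (√(-2 + 608) + 5)² = (√606 + 5)² = (5 + √606)² ≈ 877.17)
-38*t = -38*(5 + √606)²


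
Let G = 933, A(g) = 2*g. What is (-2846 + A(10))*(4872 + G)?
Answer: -16404930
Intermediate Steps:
(-2846 + A(10))*(4872 + G) = (-2846 + 2*10)*(4872 + 933) = (-2846 + 20)*5805 = -2826*5805 = -16404930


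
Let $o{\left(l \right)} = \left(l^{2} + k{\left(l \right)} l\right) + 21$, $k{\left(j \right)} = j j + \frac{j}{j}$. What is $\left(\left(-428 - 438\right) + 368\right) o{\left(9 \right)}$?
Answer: $-418320$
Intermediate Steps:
$k{\left(j \right)} = 1 + j^{2}$ ($k{\left(j \right)} = j^{2} + 1 = 1 + j^{2}$)
$o{\left(l \right)} = 21 + l^{2} + l \left(1 + l^{2}\right)$ ($o{\left(l \right)} = \left(l^{2} + \left(1 + l^{2}\right) l\right) + 21 = \left(l^{2} + l \left(1 + l^{2}\right)\right) + 21 = 21 + l^{2} + l \left(1 + l^{2}\right)$)
$\left(\left(-428 - 438\right) + 368\right) o{\left(9 \right)} = \left(\left(-428 - 438\right) + 368\right) \left(21 + 9 + 9^{2} + 9^{3}\right) = \left(-866 + 368\right) \left(21 + 9 + 81 + 729\right) = \left(-498\right) 840 = -418320$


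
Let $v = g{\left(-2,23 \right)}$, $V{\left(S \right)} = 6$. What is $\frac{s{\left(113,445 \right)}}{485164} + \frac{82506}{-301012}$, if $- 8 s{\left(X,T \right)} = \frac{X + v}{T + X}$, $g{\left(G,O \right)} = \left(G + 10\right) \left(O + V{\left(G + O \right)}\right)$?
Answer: $- \frac{14890774700143}{54326949180096} \approx -0.2741$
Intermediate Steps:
$g{\left(G,O \right)} = \left(6 + O\right) \left(10 + G\right)$ ($g{\left(G,O \right)} = \left(G + 10\right) \left(O + 6\right) = \left(10 + G\right) \left(6 + O\right) = \left(6 + O\right) \left(10 + G\right)$)
$v = 232$ ($v = 60 + 6 \left(-2\right) + 10 \cdot 23 - 46 = 60 - 12 + 230 - 46 = 232$)
$s{\left(X,T \right)} = - \frac{232 + X}{8 \left(T + X\right)}$ ($s{\left(X,T \right)} = - \frac{\left(X + 232\right) \frac{1}{T + X}}{8} = - \frac{\left(232 + X\right) \frac{1}{T + X}}{8} = - \frac{\frac{1}{T + X} \left(232 + X\right)}{8} = - \frac{232 + X}{8 \left(T + X\right)}$)
$\frac{s{\left(113,445 \right)}}{485164} + \frac{82506}{-301012} = \frac{\frac{1}{445 + 113} \left(-29 - \frac{113}{8}\right)}{485164} + \frac{82506}{-301012} = \frac{-29 - \frac{113}{8}}{558} \cdot \frac{1}{485164} + 82506 \left(- \frac{1}{301012}\right) = \frac{1}{558} \left(- \frac{345}{8}\right) \frac{1}{485164} - \frac{41253}{150506} = \left(- \frac{115}{1488}\right) \frac{1}{485164} - \frac{41253}{150506} = - \frac{115}{721924032} - \frac{41253}{150506} = - \frac{14890774700143}{54326949180096}$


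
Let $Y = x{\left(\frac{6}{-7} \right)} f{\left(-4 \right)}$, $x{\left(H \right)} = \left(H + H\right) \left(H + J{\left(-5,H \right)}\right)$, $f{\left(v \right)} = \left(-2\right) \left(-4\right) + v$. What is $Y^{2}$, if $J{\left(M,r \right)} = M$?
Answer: $\frac{3873024}{2401} \approx 1613.1$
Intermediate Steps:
$f{\left(v \right)} = 8 + v$
$x{\left(H \right)} = 2 H \left(-5 + H\right)$ ($x{\left(H \right)} = \left(H + H\right) \left(H - 5\right) = 2 H \left(-5 + H\right)$)
$Y = \frac{1968}{49}$ ($Y = 2 \frac{6}{-7} \left(-5 + \frac{6}{-7}\right) \left(8 - 4\right) = 2 \cdot 6 \left(- \frac{1}{7}\right) \left(-5 + 6 \left(- \frac{1}{7}\right)\right) 4 = 2 \left(- \frac{6}{7}\right) \left(-5 - \frac{6}{7}\right) 4 = 2 \left(- \frac{6}{7}\right) \left(- \frac{41}{7}\right) 4 = \frac{492}{49} \cdot 4 = \frac{1968}{49} \approx 40.163$)
$Y^{2} = \left(\frac{1968}{49}\right)^{2} = \frac{3873024}{2401}$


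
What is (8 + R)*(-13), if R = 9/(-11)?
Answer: -1027/11 ≈ -93.364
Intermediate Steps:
R = -9/11 (R = 9*(-1/11) = -9/11 ≈ -0.81818)
(8 + R)*(-13) = (8 - 9/11)*(-13) = (79/11)*(-13) = -1027/11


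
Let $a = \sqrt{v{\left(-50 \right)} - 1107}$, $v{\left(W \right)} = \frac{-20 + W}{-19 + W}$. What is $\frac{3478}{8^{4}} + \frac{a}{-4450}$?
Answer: $\frac{1739}{2048} - \frac{67 i \sqrt{1173}}{307050} \approx 0.84912 - 0.0074733 i$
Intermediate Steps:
$v{\left(W \right)} = \frac{-20 + W}{-19 + W}$
$a = \frac{67 i \sqrt{1173}}{69}$ ($a = \sqrt{\frac{-20 - 50}{-19 - 50} - 1107} = \sqrt{\frac{1}{-69} \left(-70\right) - 1107} = \sqrt{\left(- \frac{1}{69}\right) \left(-70\right) - 1107} = \sqrt{\frac{70}{69} - 1107} = \sqrt{- \frac{76313}{69}} = \frac{67 i \sqrt{1173}}{69} \approx 33.256 i$)
$\frac{3478}{8^{4}} + \frac{a}{-4450} = \frac{3478}{8^{4}} + \frac{\frac{67}{69} i \sqrt{1173}}{-4450} = \frac{3478}{4096} + \frac{67 i \sqrt{1173}}{69} \left(- \frac{1}{4450}\right) = 3478 \cdot \frac{1}{4096} - \frac{67 i \sqrt{1173}}{307050} = \frac{1739}{2048} - \frac{67 i \sqrt{1173}}{307050}$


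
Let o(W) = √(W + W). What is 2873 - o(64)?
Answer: 2873 - 8*√2 ≈ 2861.7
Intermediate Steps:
o(W) = √2*√W (o(W) = √(2*W) = √2*√W)
2873 - o(64) = 2873 - √2*√64 = 2873 - √2*8 = 2873 - 8*√2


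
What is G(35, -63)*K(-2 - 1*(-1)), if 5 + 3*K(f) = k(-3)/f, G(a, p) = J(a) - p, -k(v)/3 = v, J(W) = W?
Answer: -1372/3 ≈ -457.33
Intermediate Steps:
k(v) = -3*v
G(a, p) = a - p
K(f) = -5/3 + 3/f (K(f) = -5/3 + ((-3*(-3))/f)/3 = -5/3 + (9/f)/3 = -5/3 + 3/f)
G(35, -63)*K(-2 - 1*(-1)) = (35 - 1*(-63))*(-5/3 + 3/(-2 - 1*(-1))) = (35 + 63)*(-5/3 + 3/(-2 + 1)) = 98*(-5/3 + 3/(-1)) = 98*(-5/3 + 3*(-1)) = 98*(-5/3 - 3) = 98*(-14/3) = -1372/3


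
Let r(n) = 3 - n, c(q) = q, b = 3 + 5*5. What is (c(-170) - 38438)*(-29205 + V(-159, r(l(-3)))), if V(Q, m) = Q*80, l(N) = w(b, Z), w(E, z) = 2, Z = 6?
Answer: 1618640400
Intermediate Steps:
b = 28 (b = 3 + 25 = 28)
l(N) = 2
V(Q, m) = 80*Q
(c(-170) - 38438)*(-29205 + V(-159, r(l(-3)))) = (-170 - 38438)*(-29205 + 80*(-159)) = -38608*(-29205 - 12720) = -38608*(-41925) = 1618640400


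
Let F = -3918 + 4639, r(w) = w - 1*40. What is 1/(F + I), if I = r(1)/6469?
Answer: 6469/4664110 ≈ 0.0013870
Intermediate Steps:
r(w) = -40 + w (r(w) = w - 40 = -40 + w)
I = -39/6469 (I = (-40 + 1)/6469 = -39*1/6469 = -39/6469 ≈ -0.0060287)
F = 721
1/(F + I) = 1/(721 - 39/6469) = 1/(4664110/6469) = 6469/4664110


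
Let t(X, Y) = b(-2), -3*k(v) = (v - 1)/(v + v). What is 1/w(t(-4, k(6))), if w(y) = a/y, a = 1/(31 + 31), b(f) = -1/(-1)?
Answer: 62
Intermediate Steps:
k(v) = -(-1 + v)/(6*v) (k(v) = -(v - 1)/(3*(v + v)) = -(-1 + v)/(3*(2*v)) = -(-1 + v)*1/(2*v)/3 = -(-1 + v)/(6*v))
b(f) = 1 (b(f) = -1*(-1) = 1)
t(X, Y) = 1
a = 1/62 ≈ 0.016129
w(y) = 1/(62*y)
1/w(t(-4, k(6))) = 1/((1/62)/1) = 1/((1/62)*1) = 1/(1/62) = 62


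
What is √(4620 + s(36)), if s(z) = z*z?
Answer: 2*√1479 ≈ 76.916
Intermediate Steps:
s(z) = z²
√(4620 + s(36)) = √(4620 + 36²) = √(4620 + 1296) = √5916 = 2*√1479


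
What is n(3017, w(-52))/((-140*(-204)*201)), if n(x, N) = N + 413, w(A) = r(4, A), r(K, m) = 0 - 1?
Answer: 103/1435140 ≈ 7.1770e-5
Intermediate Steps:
r(K, m) = -1
w(A) = -1
n(x, N) = 413 + N
n(3017, w(-52))/((-140*(-204)*201)) = (413 - 1)/((-140*(-204)*201)) = 412/((28560*201)) = 412/5740560 = 412*(1/5740560) = 103/1435140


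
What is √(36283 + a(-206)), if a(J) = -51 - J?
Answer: √36438 ≈ 190.89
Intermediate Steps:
√(36283 + a(-206)) = √(36283 + (-51 - 1*(-206))) = √(36283 + (-51 + 206)) = √(36283 + 155) = √36438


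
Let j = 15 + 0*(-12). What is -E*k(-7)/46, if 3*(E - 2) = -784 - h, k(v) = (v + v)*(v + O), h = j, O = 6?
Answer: 5551/69 ≈ 80.449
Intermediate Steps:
j = 15 (j = 15 + 0 = 15)
h = 15
k(v) = 2*v*(6 + v) (k(v) = (v + v)*(v + 6) = (2*v)*(6 + v) = 2*v*(6 + v))
E = -793/3 (E = 2 + (-784 - 1*15)/3 = 2 + (-784 - 15)/3 = 2 + (1/3)*(-799) = 2 - 799/3 = -793/3 ≈ -264.33)
-E*k(-7)/46 = -(-793)*(2*(-7)*(6 - 7))/46/3 = -(-793)*(2*(-7)*(-1))*(1/46)/3 = -(-793)*14*(1/46)/3 = -(-793)*7/(3*23) = -1*(-5551/69) = 5551/69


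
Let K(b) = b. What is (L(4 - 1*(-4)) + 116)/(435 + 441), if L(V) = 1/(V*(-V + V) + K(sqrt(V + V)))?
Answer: 155/1168 ≈ 0.13271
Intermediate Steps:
L(V) = sqrt(2)/(2*sqrt(V)) (L(V) = 1/(V*(-V + V) + sqrt(V + V)) = 1/(V*0 + sqrt(2*V)) = 1/(0 + sqrt(2)*sqrt(V)) = 1/(sqrt(2)*sqrt(V)) = sqrt(2)/(2*sqrt(V)))
(L(4 - 1*(-4)) + 116)/(435 + 441) = (sqrt(2)/(2*sqrt(4 - 1*(-4))) + 116)/(435 + 441) = (sqrt(2)/(2*sqrt(4 + 4)) + 116)/876 = (sqrt(2)/(2*sqrt(8)) + 116)*(1/876) = (sqrt(2)*(sqrt(2)/4)/2 + 116)*(1/876) = (1/4 + 116)*(1/876) = (465/4)*(1/876) = 155/1168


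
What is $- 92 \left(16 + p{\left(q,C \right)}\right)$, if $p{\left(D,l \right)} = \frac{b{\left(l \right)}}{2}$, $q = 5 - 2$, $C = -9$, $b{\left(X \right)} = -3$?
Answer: $-1334$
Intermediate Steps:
$q = 3$
$p{\left(D,l \right)} = - \frac{3}{2}$
$- 92 \left(16 + p{\left(q,C \right)}\right) = - 92 \left(16 - \frac{3}{2}\right) = \left(-92\right) \frac{29}{2} = -1334$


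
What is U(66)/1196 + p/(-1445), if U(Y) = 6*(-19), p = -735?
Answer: 71433/172822 ≈ 0.41333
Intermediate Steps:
U(Y) = -114
U(66)/1196 + p/(-1445) = -114/1196 - 735/(-1445) = -114*1/1196 - 735*(-1/1445) = -57/598 + 147/289 = 71433/172822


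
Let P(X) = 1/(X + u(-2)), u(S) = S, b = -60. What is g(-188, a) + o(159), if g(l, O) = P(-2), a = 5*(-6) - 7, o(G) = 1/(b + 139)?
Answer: -75/316 ≈ -0.23734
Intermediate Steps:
o(G) = 1/79 (o(G) = 1/(-60 + 139) = 1/79)
a = -37 (a = -30 - 7 = -37)
P(X) = 1/(-2 + X) (P(X) = 1/(X - 2) = 1/(-2 + X))
g(l, O) = -¼ (g(l, O) = 1/(-2 - 2) = 1/(-4) = -¼)
g(-188, a) + o(159) = -¼ + 1/79 = -75/316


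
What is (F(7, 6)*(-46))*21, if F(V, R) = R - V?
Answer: 966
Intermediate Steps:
(F(7, 6)*(-46))*21 = ((6 - 1*7)*(-46))*21 = ((6 - 7)*(-46))*21 = -1*(-46)*21 = 46*21 = 966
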